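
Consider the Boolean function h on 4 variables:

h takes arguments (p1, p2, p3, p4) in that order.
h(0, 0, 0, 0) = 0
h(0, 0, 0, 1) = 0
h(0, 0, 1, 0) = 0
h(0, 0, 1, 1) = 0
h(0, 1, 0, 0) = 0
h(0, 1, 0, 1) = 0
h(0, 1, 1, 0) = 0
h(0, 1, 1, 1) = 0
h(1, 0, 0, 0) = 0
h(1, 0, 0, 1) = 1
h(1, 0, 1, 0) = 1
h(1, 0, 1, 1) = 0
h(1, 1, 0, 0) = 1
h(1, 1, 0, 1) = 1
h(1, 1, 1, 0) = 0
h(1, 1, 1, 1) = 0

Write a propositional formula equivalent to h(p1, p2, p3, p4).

h(p1, p2, p3, p4) = (((((p1 · p2') · p3') · p4) + (((p1 · p2') · p3) · p4')) + (((p1 · p2) · p3') · p4')) + (((p1 · p2) · p3') · p4)

The 1-rows are (1,0,0,1), (1,0,1,0), (1,1,0,0), (1,1,0,1). Each contributes one minterm — p1·¬p2·¬p3·p4; p1·¬p2·p3·¬p4; p1·p2·¬p3·¬p4; p1·p2·¬p3·p4 — and their disjunction is a sum-of-products form of h.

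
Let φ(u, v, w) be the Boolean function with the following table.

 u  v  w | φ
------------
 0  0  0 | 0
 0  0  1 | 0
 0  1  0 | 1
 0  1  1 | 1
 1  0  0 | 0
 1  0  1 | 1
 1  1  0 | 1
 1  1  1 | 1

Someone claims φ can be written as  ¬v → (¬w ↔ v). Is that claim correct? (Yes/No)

No

Evaluate ¬v → (¬w ↔ v) on each row and compare to φ:
  u=0, v=0, w=0: formula gives 0, φ = 0 ✓
  u=0, v=0, w=1: formula gives 1, but φ = 0 ✗
Row (0,0,1) is a counterexample, so the formula is not equivalent to φ.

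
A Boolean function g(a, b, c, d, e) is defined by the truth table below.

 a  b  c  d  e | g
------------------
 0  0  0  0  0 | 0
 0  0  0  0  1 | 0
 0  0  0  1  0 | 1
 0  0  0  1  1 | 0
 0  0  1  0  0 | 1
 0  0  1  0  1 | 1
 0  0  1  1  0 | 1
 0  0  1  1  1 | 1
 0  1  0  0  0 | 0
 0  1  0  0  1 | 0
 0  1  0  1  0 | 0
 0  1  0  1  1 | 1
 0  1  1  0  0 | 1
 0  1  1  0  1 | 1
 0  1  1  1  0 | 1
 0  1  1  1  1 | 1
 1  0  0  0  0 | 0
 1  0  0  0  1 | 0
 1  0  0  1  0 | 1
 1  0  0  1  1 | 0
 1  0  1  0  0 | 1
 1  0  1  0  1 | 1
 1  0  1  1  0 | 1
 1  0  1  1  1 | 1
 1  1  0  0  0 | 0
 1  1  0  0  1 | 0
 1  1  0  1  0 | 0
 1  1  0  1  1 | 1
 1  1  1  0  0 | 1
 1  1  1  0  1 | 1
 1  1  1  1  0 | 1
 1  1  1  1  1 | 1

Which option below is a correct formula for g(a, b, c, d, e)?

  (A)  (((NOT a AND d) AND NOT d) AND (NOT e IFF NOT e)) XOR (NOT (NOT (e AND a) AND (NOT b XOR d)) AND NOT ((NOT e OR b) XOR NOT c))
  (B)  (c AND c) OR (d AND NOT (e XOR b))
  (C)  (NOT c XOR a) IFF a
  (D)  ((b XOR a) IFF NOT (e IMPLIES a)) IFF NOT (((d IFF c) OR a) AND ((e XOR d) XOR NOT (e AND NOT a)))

B

(A) fails at (0,0,1,0,0): the formula yields 0, g is 1.
(C) fails at (0,0,0,1,0): the formula yields 0, g is 1.
(D) fails at (0,0,0,0,1): the formula yields 1, g is 0.
That leaves (B). Evaluating it on every row reproduces the table of g exactly.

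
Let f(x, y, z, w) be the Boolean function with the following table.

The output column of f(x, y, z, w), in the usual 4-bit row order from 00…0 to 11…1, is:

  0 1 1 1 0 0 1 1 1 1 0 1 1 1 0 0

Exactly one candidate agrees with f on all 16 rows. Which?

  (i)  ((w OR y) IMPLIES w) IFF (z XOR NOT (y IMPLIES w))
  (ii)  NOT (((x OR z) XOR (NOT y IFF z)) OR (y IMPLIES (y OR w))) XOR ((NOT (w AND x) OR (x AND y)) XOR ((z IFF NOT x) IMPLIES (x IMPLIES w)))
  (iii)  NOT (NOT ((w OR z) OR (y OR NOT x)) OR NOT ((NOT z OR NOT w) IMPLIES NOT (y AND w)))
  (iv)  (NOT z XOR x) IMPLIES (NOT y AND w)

iv

(i): at (0,0,0,1) it gives 0, but f = 1 — eliminated.
(ii): at (0,0,0,1) it gives 0, but f = 1 — eliminated.
(iii): at (0,0,0,0) it gives 1, but f = 0 — eliminated.
(iv) is the remaining candidate, and it agrees with f on all 16 inputs.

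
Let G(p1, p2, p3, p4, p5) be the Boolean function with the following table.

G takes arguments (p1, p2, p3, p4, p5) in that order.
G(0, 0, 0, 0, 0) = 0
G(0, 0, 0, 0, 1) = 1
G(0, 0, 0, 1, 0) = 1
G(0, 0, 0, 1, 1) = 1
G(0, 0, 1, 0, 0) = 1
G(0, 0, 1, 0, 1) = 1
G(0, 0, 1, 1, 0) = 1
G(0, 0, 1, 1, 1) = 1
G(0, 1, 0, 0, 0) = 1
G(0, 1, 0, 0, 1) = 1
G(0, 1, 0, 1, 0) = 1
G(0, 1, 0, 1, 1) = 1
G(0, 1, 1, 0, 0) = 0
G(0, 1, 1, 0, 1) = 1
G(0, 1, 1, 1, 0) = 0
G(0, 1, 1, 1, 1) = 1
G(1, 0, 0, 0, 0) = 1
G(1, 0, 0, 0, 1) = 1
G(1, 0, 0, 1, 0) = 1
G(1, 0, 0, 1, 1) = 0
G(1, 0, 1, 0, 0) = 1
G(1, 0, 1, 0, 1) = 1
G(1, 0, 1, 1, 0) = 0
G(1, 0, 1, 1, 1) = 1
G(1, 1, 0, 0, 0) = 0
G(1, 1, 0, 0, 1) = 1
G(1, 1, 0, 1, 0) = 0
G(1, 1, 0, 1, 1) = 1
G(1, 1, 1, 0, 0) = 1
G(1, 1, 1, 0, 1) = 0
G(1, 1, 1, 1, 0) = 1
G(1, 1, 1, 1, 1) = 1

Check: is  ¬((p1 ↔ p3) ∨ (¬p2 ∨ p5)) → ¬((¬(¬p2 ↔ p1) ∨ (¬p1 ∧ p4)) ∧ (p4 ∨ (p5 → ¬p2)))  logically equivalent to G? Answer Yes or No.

Evaluate ¬((p1 ↔ p3) ∨ (¬p2 ∨ p5)) → ¬((¬(¬p2 ↔ p1) ∨ (¬p1 ∧ p4)) ∧ (p4 ∨ (p5 → ¬p2))) on each row and compare to G:
  p1=0, p2=0, p3=0, p4=0, p5=0: formula gives 1, but G = 0 ✗
Since they disagree at (0,0,0,0,0), the expression is not a correct formula for G.

No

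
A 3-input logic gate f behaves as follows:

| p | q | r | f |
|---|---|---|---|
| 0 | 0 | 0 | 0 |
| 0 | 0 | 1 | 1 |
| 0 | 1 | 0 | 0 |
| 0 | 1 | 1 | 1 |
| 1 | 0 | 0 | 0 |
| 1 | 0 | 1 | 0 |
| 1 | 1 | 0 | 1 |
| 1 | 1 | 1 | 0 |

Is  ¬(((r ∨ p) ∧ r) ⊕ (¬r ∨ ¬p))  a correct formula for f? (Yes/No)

No

Test each input against both f and the formula:
  p=0, q=0, r=0: formula gives 0, f = 0 ✓
  p=0, q=0, r=1: formula gives 1, f = 1 ✓
  p=0, q=1, r=0: formula gives 0, f = 0 ✓
  p=0, q=1, r=1: formula gives 1, f = 1 ✓
  p=1, q=0, r=0: formula gives 0, f = 0 ✓
  …
  p=1, q=1, r=0: formula gives 0, but f = 1 ✗
Since they disagree at (1,1,0), the expression is not a correct formula for f.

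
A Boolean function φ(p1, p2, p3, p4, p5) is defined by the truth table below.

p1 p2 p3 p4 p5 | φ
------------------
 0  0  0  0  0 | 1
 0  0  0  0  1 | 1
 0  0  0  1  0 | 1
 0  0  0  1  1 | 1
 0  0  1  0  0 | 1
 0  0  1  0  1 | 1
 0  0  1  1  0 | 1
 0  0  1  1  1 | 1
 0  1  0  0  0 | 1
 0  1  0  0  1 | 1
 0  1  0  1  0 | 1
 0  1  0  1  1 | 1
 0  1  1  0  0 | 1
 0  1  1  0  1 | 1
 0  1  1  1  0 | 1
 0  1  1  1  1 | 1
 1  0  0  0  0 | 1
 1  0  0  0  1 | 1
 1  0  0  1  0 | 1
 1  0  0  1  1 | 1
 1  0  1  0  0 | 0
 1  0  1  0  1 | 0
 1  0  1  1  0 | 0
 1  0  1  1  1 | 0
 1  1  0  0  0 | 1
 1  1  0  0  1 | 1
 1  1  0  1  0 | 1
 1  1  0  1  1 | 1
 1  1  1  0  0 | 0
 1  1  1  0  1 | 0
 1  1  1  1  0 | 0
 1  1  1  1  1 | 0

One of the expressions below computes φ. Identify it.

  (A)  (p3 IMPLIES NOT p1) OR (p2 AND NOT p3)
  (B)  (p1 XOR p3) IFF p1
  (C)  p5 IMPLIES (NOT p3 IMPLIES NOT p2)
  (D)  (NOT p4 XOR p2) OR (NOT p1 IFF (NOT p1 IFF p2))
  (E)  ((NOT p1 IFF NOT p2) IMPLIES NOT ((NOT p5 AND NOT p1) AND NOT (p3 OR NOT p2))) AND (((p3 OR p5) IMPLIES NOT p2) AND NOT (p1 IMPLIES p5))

(B) disagrees with φ on (0,0,1,0,0) (formula → 0, table → 1); rule it out.
(C) disagrees with φ on (0,1,0,0,1) (formula → 0, table → 1); rule it out.
(D) disagrees with φ on (0,0,0,1,0) (formula → 0, table → 1); rule it out.
(E) disagrees with φ on (0,0,0,0,0) (formula → 0, table → 1); rule it out.
That leaves (A). Evaluating it on every row reproduces the table of φ exactly.

A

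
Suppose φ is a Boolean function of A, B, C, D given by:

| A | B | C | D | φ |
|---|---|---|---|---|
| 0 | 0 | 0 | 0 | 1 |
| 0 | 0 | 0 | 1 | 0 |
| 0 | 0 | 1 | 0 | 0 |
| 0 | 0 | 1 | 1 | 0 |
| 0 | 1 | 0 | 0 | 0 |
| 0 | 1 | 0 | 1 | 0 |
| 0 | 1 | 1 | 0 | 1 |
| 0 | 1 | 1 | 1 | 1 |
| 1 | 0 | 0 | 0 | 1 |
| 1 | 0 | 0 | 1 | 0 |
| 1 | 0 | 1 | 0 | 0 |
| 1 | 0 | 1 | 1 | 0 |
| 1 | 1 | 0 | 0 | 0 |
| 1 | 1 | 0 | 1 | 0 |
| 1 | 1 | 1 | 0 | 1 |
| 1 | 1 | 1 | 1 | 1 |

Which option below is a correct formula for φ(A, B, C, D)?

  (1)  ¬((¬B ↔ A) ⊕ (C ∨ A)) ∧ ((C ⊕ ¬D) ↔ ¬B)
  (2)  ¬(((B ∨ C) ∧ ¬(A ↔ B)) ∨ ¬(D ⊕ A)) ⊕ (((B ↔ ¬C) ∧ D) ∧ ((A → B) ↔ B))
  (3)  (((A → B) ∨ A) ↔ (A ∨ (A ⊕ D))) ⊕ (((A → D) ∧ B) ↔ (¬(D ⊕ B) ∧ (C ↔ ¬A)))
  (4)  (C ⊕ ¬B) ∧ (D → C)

4

(1): at (0,1,1,1) it gives 0, but φ = 1 — eliminated.
(2): at (0,0,0,0) it gives 0, but φ = 1 — eliminated.
(3): at (0,1,0,1) it gives 1, but φ = 0 — eliminated.
Only (4) survives; checking it on all 16 rows confirms it matches φ.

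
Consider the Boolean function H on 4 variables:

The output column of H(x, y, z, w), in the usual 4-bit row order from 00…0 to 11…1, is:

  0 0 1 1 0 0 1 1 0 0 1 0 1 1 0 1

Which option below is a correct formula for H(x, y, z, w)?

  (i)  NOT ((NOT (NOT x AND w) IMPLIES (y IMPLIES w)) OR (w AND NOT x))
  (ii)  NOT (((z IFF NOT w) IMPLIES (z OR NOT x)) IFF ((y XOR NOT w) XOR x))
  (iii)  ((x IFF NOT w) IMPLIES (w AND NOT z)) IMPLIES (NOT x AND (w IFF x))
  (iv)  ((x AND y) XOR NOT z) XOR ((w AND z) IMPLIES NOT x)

(i): at (0,0,1,0) it gives 0, but H = 1 — eliminated.
(ii): at (0,0,0,1) it gives 1, but H = 0 — eliminated.
(iii): at (0,0,0,0) it gives 1, but H = 0 — eliminated.
That leaves (iv). Evaluating it on every row reproduces the table of H exactly.

iv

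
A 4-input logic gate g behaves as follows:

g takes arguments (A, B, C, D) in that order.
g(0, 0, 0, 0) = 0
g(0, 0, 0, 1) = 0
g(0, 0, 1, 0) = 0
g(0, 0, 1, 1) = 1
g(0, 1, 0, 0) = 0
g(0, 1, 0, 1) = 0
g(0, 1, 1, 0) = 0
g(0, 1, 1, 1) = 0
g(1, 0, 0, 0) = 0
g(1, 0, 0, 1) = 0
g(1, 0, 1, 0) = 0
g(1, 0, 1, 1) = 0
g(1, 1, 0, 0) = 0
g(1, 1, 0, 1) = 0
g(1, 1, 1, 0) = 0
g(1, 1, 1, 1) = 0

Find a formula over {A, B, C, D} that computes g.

Only row (0,0,1,1) gives 1. That row's minterm ¬A·¬B·C·D is g directly.

g(A, B, C, D) = ((A' · B') · C) · D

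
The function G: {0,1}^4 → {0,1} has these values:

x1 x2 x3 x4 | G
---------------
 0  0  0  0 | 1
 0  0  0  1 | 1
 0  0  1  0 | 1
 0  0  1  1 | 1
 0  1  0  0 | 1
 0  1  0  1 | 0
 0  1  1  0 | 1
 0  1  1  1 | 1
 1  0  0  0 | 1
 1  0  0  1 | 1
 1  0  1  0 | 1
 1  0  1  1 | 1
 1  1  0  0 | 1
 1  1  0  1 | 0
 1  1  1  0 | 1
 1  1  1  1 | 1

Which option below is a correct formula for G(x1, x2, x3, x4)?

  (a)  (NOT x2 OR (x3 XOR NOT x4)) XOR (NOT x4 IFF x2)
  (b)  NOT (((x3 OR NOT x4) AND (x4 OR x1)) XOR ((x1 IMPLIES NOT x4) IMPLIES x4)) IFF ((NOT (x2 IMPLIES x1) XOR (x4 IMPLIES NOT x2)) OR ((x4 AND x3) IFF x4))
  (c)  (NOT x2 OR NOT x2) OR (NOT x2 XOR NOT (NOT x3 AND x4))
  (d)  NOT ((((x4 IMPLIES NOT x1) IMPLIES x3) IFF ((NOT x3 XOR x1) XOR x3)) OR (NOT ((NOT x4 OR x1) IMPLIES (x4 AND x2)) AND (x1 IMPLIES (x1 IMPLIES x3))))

(a): at (0,0,0,1) it gives 0, but G = 1 — eliminated.
(b): at (0,0,0,1) it gives 0, but G = 1 — eliminated.
(d): at (0,0,0,0) it gives 0, but G = 1 — eliminated.
That leaves (c). Evaluating it on every row reproduces the table of G exactly.

c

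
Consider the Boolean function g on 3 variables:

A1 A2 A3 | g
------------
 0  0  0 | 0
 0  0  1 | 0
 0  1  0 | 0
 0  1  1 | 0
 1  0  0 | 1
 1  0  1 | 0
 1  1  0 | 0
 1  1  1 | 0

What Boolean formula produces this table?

g(A1, A2, A3) = (A1 ∧ ¬A2) ∧ ¬A3

Only row (1,0,0) gives 1. That row's minterm A1·¬A2·¬A3 is g directly.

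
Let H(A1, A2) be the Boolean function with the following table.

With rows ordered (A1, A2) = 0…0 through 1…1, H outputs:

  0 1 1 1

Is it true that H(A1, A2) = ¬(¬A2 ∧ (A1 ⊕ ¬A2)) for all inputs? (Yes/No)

Test each input against both H and the formula:
  A1=0, A2=0: formula gives 0, H = 0 ✓
  A1=0, A2=1: formula gives 1, H = 1 ✓
  A1=1, A2=0: formula gives 1, H = 1 ✓
  A1=1, A2=1: formula gives 1, H = 1 ✓
All 4 rows match — the expression computes H exactly.

Yes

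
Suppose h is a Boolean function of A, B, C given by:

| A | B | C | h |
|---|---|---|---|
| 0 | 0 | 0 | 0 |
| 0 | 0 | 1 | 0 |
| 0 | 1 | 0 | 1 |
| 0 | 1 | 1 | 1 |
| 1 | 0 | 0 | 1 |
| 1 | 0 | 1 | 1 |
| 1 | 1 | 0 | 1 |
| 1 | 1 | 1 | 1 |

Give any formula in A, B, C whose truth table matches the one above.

h(A, B, C) = ~(((~A & ~B) & ~C) | ((~A & ~B) & C))

There are just 2 zero rows: (0,0,0), (0,0,1). Their minterms are ¬A·¬B·¬C, ¬A·¬B·C; the OR of those covers precisely the 0-outputs, and negating it yields h.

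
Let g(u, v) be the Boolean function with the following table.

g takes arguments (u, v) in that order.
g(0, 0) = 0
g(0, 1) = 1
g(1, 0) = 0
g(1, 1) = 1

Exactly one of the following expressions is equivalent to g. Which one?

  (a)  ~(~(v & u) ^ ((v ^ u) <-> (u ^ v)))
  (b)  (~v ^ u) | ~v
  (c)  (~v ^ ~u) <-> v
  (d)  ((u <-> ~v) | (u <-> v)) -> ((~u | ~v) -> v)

(a) fails at (0,0): the formula yields 1, g is 0.
(b) fails at (0,0): the formula yields 1, g is 0.
(c) fails at (0,0): the formula yields 1, g is 0.
Only (d) survives; checking it on all 4 rows confirms it matches g.

d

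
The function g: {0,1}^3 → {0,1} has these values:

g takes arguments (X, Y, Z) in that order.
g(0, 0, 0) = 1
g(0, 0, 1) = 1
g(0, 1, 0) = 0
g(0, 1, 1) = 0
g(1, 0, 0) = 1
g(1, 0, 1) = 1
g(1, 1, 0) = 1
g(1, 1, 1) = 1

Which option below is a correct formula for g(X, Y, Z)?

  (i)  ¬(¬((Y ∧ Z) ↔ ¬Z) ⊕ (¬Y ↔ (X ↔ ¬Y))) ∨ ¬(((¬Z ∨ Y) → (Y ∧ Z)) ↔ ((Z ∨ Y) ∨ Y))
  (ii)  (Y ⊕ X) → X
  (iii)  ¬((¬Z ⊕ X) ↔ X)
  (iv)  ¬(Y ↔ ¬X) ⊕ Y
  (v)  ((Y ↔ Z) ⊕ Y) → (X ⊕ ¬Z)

(i): at (0,0,0) it gives 0, but g = 1 — eliminated.
(iii): at (0,0,1) it gives 0, but g = 1 — eliminated.
(iv): at (0,1,0) it gives 1, but g = 0 — eliminated.
(v): at (0,1,0) it gives 1, but g = 0 — eliminated.
Only (ii) survives; checking it on all 8 rows confirms it matches g.

ii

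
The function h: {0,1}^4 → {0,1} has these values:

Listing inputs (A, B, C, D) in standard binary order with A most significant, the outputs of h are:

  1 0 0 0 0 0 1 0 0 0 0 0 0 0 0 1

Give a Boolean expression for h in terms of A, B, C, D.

The 1-rows are (0,0,0,0), (0,1,1,0), (1,1,1,1). Each contributes one minterm — ¬A·¬B·¬C·¬D; ¬A·B·C·¬D; A·B·C·D — and their disjunction is a sum-of-products form of h.

h(A, B, C, D) = ((((not A and not B) and not C) and not D) or (((not A and B) and C) and not D)) or (((A and B) and C) and D)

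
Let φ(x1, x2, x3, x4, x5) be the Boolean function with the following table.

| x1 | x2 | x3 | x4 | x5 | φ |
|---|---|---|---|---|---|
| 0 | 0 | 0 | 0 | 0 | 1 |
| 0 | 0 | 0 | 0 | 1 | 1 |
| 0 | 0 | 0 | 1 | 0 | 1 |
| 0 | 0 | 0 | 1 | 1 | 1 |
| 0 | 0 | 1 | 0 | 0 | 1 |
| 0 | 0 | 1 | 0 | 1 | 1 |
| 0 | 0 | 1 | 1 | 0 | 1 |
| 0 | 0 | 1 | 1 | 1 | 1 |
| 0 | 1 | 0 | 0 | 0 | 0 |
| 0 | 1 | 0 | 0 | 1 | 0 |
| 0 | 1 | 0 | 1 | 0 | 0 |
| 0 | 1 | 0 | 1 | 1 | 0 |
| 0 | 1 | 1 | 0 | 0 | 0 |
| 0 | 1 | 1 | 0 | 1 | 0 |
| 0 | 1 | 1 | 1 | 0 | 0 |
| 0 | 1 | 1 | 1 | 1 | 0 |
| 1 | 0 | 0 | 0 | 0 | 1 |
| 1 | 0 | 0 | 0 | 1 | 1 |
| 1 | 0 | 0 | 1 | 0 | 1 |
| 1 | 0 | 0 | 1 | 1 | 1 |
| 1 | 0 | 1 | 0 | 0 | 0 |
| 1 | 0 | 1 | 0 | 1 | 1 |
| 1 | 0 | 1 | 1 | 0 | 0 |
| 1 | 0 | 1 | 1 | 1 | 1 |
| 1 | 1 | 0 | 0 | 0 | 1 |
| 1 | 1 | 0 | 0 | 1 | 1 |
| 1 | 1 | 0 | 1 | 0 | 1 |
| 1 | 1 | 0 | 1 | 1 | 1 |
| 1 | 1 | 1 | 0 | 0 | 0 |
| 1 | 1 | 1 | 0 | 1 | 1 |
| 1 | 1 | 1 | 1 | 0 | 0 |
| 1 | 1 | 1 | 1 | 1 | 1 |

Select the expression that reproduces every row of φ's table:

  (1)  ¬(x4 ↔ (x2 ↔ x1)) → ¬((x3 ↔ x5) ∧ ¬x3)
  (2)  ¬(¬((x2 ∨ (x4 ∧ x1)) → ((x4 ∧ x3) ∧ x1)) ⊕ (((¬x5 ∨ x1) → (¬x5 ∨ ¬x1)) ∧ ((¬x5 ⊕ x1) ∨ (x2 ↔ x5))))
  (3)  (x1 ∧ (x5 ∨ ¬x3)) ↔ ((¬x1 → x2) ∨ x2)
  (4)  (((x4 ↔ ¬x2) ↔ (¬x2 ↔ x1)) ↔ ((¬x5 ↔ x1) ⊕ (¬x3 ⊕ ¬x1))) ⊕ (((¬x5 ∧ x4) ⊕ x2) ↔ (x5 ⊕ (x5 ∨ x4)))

(1): at (0,0,0,0,0) it gives 0, but φ = 1 — eliminated.
(2): at (0,0,0,0,0) it gives 0, but φ = 1 — eliminated.
(4): at (0,0,0,0,1) it gives 0, but φ = 1 — eliminated.
Only (3) survives; checking it on all 32 rows confirms it matches φ.

3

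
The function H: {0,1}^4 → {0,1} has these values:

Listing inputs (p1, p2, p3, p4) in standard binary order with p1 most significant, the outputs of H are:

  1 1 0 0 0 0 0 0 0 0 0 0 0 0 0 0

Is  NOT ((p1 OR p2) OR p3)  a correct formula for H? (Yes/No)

Evaluate NOT ((p1 OR p2) OR p3) on each row and compare to H:
  p1=0, p2=0, p3=0, p4=0: formula gives 1, H = 1 ✓
  p1=0, p2=0, p3=0, p4=1: formula gives 1, H = 1 ✓
  p1=0, p2=0, p3=1, p4=0: formula gives 0, H = 0 ✓
  p1=0, p2=0, p3=1, p4=1: formula gives 0, H = 0 ✓
  …and likewise for the remaining 12 rows.
Every row agrees, so the formula is equivalent.

Yes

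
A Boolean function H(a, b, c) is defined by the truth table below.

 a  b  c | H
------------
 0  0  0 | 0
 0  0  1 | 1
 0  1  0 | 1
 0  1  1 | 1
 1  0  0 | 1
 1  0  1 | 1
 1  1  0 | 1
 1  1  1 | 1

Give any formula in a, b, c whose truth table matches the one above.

Only row (0,0,0) gives 0. So H is 1 everywhere except there — the complement of the minterm ¬a·¬b·¬c.

H(a, b, c) = NOT ((NOT a AND NOT b) AND NOT c)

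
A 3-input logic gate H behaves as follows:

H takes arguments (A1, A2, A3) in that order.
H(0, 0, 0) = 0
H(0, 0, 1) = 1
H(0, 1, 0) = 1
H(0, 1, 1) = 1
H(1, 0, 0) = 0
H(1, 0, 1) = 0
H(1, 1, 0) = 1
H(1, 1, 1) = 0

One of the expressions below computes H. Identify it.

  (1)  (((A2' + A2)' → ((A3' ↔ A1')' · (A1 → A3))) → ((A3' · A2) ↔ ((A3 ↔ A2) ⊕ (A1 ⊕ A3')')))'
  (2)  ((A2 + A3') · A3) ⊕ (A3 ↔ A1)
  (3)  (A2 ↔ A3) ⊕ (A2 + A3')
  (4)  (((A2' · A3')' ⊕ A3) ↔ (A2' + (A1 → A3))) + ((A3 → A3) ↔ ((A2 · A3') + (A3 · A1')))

4

(1): at (0,0,0) it gives 1, but H = 0 — eliminated.
(2): at (0,0,0) it gives 1, but H = 0 — eliminated.
(3): at (0,0,1) it gives 0, but H = 1 — eliminated.
Only (4) survives; checking it on all 8 rows confirms it matches H.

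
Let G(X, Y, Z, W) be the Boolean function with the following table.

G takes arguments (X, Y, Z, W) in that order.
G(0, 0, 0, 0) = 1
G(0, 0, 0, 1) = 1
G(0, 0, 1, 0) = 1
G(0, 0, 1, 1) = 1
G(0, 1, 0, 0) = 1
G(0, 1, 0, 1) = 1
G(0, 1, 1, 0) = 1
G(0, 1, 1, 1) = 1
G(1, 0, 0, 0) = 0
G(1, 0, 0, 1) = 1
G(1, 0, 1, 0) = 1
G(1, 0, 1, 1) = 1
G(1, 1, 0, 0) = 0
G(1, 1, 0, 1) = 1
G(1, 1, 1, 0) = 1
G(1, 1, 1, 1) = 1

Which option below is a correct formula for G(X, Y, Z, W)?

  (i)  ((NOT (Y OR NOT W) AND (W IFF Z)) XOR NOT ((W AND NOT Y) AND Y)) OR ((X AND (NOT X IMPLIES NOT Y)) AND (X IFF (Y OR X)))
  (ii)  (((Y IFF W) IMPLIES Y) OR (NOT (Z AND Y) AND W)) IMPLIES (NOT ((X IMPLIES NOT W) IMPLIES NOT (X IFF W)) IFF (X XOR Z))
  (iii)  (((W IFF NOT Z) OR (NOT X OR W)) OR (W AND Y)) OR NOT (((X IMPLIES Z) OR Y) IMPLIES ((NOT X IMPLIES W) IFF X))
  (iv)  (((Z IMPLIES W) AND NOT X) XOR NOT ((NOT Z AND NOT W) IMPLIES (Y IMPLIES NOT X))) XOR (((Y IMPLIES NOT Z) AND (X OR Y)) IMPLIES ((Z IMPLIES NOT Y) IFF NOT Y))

(i) fails at (0,0,1,1): the formula yields 0, G is 1.
(ii) fails at (0,0,1,1): the formula yields 0, G is 1.
(iv) fails at (0,0,0,0): the formula yields 0, G is 1.
(iii) is the remaining candidate, and it agrees with G on all 16 inputs.

iii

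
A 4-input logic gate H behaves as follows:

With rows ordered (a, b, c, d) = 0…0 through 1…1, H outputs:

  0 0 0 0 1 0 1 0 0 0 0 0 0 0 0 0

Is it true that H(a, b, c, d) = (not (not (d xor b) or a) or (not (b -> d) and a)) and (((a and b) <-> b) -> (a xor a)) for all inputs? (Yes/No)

Evaluate (not (not (d xor b) or a) or (not (b -> d) and a)) and (((a and b) <-> b) -> (a xor a)) on each row and compare to H:
  a=0, b=0, c=0, d=0: formula gives 0, H = 0 ✓
  a=0, b=0, c=0, d=1: formula gives 0, H = 0 ✓
  a=0, b=0, c=1, d=0: formula gives 0, H = 0 ✓
  a=0, b=0, c=1, d=1: formula gives 0, H = 0 ✓
  … (the remaining 12 rows also agree.)
No disagreement on any input; they are logically equivalent.

Yes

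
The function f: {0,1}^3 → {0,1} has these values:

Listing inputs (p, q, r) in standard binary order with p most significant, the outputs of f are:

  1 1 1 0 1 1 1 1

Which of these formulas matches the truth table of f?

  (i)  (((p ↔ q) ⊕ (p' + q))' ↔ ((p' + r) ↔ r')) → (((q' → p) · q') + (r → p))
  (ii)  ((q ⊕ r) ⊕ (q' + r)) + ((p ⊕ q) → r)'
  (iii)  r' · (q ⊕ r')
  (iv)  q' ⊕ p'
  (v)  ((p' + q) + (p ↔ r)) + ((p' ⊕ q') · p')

(ii) fails at (0,0,1): the formula yields 0, f is 1.
(iii) fails at (0,0,1): the formula yields 0, f is 1.
(iv) fails at (0,0,0): the formula yields 0, f is 1.
(v) fails at (0,1,1): the formula yields 1, f is 0.
Only (i) survives; checking it on all 8 rows confirms it matches f.

i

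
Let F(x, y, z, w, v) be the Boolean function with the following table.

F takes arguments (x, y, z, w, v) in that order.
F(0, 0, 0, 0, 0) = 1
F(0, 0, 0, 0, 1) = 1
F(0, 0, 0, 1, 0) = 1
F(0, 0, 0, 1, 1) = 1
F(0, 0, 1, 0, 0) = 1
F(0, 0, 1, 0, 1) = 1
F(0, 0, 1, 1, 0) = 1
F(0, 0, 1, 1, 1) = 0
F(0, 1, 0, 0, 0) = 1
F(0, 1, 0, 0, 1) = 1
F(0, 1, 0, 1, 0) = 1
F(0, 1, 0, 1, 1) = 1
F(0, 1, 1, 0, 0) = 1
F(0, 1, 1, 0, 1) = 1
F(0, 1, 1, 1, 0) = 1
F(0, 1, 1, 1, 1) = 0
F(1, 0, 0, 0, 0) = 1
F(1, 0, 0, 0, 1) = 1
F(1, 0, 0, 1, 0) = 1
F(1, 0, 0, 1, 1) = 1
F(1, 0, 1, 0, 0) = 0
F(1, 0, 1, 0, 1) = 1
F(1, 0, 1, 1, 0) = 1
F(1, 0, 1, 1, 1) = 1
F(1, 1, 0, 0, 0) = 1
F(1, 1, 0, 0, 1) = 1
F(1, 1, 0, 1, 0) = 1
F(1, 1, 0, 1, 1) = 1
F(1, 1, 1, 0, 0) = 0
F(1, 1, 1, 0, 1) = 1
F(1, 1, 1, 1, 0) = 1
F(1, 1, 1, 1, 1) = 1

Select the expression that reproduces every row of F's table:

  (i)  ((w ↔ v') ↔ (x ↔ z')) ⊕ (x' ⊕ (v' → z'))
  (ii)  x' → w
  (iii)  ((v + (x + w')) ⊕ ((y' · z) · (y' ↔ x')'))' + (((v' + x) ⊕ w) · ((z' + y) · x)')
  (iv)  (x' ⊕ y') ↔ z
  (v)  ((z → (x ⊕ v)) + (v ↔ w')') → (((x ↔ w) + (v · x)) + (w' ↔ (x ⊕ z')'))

v

(i) fails at (0,0,0,0,1): the formula yields 0, F is 1.
(ii) fails at (0,0,0,0,0): the formula yields 0, F is 1.
(iii) fails at (0,0,0,0,1): the formula yields 0, F is 1.
(iv) fails at (0,0,1,0,0): the formula yields 0, F is 1.
That leaves (v). Evaluating it on every row reproduces the table of F exactly.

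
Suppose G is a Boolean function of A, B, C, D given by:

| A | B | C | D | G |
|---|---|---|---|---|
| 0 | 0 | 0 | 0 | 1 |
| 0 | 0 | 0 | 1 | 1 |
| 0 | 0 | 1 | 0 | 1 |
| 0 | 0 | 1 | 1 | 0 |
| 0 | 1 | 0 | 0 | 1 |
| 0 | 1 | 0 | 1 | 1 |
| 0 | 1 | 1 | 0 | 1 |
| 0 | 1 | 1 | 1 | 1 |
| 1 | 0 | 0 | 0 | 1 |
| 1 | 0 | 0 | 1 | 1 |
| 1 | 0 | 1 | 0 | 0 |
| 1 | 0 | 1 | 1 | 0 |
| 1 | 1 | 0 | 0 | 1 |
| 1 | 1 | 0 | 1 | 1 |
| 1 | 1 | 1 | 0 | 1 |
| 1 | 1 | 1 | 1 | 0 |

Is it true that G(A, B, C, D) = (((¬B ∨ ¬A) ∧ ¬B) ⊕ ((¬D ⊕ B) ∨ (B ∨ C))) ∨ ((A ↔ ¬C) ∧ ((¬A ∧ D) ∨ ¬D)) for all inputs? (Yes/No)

No

Check the formula against G row by row:
  A=0, B=0, C=0, D=0: formula gives 0, but G = 1 ✗
A single disagreement suffices: at (0,0,0,0) they differ, so the formula does not compute G.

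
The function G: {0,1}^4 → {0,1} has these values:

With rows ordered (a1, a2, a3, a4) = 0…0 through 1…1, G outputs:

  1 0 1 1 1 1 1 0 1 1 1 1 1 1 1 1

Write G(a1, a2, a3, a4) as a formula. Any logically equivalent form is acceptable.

G(a1, a2, a3, a4) = ((((a1' · a2') · a3') · a4) + (((a1' · a2) · a3) · a4))'

G is 0 on only 2 rows — (0,0,0,1), (0,1,1,1). Writing each as a minterm (¬a1·¬a2·¬a3·a4, ¬a1·a2·a3·a4) and OR-ing them characterizes exactly where G=0, so G is the negation of that disjunction.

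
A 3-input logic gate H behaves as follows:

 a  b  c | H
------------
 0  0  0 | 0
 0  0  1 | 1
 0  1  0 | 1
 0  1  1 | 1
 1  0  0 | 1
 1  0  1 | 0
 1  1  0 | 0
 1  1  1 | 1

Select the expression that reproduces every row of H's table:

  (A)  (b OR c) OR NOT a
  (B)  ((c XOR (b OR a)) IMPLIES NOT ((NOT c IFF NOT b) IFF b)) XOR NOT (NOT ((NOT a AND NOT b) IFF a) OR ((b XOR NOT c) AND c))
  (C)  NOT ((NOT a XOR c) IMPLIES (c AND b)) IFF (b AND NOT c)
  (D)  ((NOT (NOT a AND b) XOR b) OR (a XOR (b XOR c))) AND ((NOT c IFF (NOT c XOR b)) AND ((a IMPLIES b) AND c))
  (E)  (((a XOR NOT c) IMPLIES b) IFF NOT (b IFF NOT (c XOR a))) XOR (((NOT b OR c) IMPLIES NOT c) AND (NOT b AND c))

C

(A): at (0,0,0) it gives 1, but H = 0 — eliminated.
(B): at (0,0,0) it gives 1, but H = 0 — eliminated.
(D): at (0,1,0) it gives 0, but H = 1 — eliminated.
(E): at (0,0,1) it gives 0, but H = 1 — eliminated.
Only (C) survives; checking it on all 8 rows confirms it matches H.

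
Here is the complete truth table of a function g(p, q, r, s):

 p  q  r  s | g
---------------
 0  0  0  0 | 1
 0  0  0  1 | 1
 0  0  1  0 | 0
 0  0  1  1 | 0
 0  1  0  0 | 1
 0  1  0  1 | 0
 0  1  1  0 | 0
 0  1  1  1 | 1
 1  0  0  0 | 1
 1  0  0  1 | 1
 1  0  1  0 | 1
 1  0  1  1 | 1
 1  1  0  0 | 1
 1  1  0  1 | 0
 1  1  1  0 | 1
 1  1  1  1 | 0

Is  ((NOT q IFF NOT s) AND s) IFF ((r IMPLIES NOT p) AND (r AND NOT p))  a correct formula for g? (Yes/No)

Evaluate ((NOT q IFF NOT s) AND s) IFF ((r IMPLIES NOT p) AND (r AND NOT p)) on each row and compare to g:
  p=0, q=0, r=0, s=0: formula gives 1, g = 1 ✓
  p=0, q=0, r=0, s=1: formula gives 1, g = 1 ✓
  p=0, q=0, r=1, s=0: formula gives 0, g = 0 ✓
  p=0, q=0, r=1, s=1: formula gives 0, g = 0 ✓
  …and likewise for the remaining 12 rows.
All 16 rows match — the expression computes g exactly.

Yes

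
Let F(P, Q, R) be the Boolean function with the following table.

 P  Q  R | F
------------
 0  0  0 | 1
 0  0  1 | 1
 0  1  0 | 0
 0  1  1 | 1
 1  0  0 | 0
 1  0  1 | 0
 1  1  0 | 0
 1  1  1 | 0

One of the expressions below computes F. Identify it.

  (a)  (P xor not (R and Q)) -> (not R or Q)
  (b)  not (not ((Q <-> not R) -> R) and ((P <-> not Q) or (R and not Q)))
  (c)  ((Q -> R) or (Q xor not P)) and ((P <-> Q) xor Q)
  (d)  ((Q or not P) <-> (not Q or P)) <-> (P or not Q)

(a) fails at (0,0,1): the formula yields 0, F is 1.
(b) fails at (1,0,0): the formula yields 1, F is 0.
(d) fails at (0,1,0): the formula yields 1, F is 0.
Only (c) survives; checking it on all 8 rows confirms it matches F.

c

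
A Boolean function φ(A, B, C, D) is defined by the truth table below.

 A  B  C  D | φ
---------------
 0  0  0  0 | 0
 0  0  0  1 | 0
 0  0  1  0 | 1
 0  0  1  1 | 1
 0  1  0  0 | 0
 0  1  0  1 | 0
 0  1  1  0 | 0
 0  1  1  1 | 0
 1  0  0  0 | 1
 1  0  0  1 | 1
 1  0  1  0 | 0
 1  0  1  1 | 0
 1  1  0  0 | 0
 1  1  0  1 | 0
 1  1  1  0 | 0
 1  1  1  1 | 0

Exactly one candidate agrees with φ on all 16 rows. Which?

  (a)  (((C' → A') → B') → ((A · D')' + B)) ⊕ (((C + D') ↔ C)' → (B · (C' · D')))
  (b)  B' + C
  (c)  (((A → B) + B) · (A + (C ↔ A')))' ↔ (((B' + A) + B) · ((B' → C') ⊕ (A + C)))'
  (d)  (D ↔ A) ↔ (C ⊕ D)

c

(a) disagrees with φ on (0,0,0,0) (formula → 1, table → 0); rule it out.
(b) disagrees with φ on (0,0,0,0) (formula → 1, table → 0); rule it out.
(d) disagrees with φ on (0,1,1,0) (formula → 1, table → 0); rule it out.
That leaves (c). Evaluating it on every row reproduces the table of φ exactly.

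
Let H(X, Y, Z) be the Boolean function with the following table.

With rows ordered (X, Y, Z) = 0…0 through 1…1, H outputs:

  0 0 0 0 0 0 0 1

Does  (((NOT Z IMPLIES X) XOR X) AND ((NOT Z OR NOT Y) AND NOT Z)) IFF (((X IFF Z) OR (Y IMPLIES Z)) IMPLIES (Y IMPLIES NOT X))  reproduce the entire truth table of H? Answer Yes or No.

Yes

Evaluate (((NOT Z IMPLIES X) XOR X) AND ((NOT Z OR NOT Y) AND NOT Z)) IFF (((X IFF Z) OR (Y IMPLIES Z)) IMPLIES (Y IMPLIES NOT X)) on each row and compare to H:
  X=0, Y=0, Z=0: formula gives 0, H = 0 ✓
  X=0, Y=0, Z=1: formula gives 0, H = 0 ✓
  X=0, Y=1, Z=0: formula gives 0, H = 0 ✓
  X=0, Y=1, Z=1: formula gives 0, H = 0 ✓
  X=1, Y=0, Z=0: formula gives 0, H = 0 ✓
  …and likewise for the remaining 3 rows.
Every row agrees, so the formula is equivalent.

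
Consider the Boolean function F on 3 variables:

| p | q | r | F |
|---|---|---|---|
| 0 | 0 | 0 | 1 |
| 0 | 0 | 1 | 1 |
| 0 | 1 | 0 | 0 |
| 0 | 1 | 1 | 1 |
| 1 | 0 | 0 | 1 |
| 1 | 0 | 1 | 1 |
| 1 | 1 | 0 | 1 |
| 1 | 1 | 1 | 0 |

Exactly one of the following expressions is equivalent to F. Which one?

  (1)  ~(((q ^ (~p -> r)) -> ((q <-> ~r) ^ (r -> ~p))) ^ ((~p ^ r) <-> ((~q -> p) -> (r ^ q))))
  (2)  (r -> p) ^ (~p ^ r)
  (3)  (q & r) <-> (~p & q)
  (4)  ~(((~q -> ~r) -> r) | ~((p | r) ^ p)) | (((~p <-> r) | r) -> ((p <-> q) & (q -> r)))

(1) fails at (1,1,0): the formula yields 0, F is 1.
(2) fails at (0,0,0): the formula yields 0, F is 1.
(4) fails at (0,1,0): the formula yields 1, F is 0.
Only (3) survives; checking it on all 8 rows confirms it matches F.

3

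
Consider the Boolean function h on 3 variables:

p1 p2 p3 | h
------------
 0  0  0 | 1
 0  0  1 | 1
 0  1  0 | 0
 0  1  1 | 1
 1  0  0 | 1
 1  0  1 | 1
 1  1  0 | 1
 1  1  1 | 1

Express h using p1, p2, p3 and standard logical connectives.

h is 0 on exactly one input, (0,1,0), whose minterm is ¬p1·p2·¬p3. So h is the negation of that single conjunction.

h(p1, p2, p3) = ~((~p1 & p2) & ~p3)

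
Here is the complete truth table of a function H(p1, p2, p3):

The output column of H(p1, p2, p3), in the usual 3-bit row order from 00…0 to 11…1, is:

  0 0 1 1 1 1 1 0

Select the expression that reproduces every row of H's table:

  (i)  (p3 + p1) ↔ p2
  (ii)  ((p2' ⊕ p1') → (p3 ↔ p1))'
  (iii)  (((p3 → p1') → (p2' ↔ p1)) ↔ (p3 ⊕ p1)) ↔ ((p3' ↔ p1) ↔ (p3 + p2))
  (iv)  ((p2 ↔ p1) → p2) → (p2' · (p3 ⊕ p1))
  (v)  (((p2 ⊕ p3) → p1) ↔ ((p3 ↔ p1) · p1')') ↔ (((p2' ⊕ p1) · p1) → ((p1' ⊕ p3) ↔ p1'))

(i): at (0,0,0) it gives 1, but H = 0 — eliminated.
(ii): at (0,1,0) it gives 0, but H = 1 — eliminated.
(iii): at (0,0,0) it gives 1, but H = 0 — eliminated.
(iv): at (0,0,0) it gives 1, but H = 0 — eliminated.
Only (v) survives; checking it on all 8 rows confirms it matches H.

v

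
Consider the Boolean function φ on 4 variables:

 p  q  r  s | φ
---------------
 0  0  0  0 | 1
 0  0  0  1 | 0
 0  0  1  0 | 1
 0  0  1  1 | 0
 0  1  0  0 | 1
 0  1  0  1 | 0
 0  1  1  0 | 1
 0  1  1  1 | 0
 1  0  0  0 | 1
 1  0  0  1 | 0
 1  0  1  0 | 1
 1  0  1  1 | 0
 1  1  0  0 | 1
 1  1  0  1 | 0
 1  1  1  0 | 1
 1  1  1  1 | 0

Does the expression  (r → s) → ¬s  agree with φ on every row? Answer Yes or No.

Test each input against both φ and the formula:
  p=0, q=0, r=0, s=0: formula gives 1, φ = 1 ✓
  p=0, q=0, r=0, s=1: formula gives 0, φ = 0 ✓
  p=0, q=0, r=1, s=0: formula gives 1, φ = 1 ✓
  p=0, q=0, r=1, s=1: formula gives 0, φ = 0 ✓
  … (the remaining 12 rows also agree.)
Every row agrees, so the formula is equivalent.

Yes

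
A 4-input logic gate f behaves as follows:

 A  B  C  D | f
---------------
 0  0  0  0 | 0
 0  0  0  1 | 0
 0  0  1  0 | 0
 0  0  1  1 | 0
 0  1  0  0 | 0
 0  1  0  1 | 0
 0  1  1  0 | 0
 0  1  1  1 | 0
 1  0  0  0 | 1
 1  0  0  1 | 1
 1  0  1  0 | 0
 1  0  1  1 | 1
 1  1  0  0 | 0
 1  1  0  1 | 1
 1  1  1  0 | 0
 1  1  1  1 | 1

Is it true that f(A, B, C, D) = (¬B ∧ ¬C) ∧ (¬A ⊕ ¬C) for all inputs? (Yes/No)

Evaluate (¬B ∧ ¬C) ∧ (¬A ⊕ ¬C) on each row and compare to f:
  A=0, B=0, C=0, D=0: formula gives 0, f = 0 ✓
  A=0, B=0, C=0, D=1: formula gives 0, f = 0 ✓
  A=0, B=0, C=1, D=0: formula gives 0, f = 0 ✓
  A=0, B=0, C=1, D=1: formula gives 0, f = 0 ✓
  …
  A=1, B=0, C=1, D=1: formula gives 0, but f = 1 ✗
A single disagreement suffices: at (1,0,1,1) they differ, so the formula does not compute f.

No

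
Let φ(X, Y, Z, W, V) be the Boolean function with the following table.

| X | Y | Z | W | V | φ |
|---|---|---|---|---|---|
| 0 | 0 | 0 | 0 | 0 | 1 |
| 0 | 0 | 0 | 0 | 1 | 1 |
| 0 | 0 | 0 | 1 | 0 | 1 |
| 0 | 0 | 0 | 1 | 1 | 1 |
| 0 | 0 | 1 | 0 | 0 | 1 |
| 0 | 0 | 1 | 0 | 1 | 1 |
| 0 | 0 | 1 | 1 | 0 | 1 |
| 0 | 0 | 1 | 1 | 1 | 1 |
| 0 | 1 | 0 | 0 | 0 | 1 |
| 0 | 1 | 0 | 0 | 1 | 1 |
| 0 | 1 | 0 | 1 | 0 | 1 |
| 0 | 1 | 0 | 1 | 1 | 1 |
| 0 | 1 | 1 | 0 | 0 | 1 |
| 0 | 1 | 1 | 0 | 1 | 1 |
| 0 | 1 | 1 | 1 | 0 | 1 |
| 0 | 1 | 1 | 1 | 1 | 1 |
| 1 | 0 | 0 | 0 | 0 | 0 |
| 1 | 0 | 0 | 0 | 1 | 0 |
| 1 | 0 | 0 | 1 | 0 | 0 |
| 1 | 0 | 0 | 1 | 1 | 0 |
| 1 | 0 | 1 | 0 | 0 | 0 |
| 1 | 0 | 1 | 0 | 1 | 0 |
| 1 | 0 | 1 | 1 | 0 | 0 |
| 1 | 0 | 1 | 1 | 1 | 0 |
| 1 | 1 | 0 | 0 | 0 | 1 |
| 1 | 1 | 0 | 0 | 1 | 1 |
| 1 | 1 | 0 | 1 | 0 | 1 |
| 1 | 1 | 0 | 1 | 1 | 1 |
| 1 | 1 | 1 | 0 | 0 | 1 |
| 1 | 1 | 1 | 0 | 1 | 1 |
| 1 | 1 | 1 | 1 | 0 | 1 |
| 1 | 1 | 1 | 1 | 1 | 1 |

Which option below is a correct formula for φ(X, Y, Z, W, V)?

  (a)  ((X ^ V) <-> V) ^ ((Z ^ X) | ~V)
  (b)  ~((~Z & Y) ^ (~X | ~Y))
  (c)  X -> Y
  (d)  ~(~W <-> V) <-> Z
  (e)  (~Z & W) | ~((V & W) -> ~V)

c

(a): at (0,0,0,0,0) it gives 0, but φ = 1 — eliminated.
(b): at (0,0,0,0,0) it gives 0, but φ = 1 — eliminated.
(d): at (0,0,0,0,0) it gives 0, but φ = 1 — eliminated.
(e): at (0,0,0,0,0) it gives 0, but φ = 1 — eliminated.
Only (c) survives; checking it on all 32 rows confirms it matches φ.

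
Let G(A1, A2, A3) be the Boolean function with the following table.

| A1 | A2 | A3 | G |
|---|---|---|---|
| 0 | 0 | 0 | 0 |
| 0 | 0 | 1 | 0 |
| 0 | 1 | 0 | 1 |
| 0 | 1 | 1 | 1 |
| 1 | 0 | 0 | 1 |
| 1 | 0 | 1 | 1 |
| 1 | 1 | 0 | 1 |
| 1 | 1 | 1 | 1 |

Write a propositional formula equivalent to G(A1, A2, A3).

G(A1, A2, A3) = ~(((~A1 & ~A2) & ~A3) | ((~A1 & ~A2) & A3))

G is 0 on only 2 rows — (0,0,0), (0,0,1). Writing each as a minterm (¬A1·¬A2·¬A3, ¬A1·¬A2·A3) and OR-ing them characterizes exactly where G=0, so G is the negation of that disjunction.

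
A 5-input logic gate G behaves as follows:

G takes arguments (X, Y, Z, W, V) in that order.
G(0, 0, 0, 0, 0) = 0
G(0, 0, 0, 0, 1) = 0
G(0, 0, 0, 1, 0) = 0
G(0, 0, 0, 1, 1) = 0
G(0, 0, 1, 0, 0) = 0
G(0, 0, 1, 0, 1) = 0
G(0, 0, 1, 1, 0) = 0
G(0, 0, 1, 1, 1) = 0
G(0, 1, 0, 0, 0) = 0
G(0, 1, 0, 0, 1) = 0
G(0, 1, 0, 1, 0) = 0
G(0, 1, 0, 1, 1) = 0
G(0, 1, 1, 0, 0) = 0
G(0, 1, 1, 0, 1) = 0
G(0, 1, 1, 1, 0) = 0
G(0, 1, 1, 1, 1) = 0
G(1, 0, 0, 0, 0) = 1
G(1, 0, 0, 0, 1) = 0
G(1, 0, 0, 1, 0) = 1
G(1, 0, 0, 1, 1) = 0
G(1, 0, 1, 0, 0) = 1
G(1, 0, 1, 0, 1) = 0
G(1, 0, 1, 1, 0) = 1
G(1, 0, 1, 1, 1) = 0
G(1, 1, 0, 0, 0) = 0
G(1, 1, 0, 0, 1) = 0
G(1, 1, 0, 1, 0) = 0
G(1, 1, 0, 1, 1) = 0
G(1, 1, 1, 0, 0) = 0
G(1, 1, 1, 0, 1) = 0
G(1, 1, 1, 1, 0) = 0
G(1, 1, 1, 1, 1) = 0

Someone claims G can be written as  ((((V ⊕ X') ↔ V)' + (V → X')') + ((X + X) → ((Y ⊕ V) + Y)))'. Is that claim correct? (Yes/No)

Yes

Test each input against both G and the formula:
  X=0, Y=0, Z=0, W=0, V=0: formula gives 0, G = 0 ✓
  X=0, Y=0, Z=0, W=0, V=1: formula gives 0, G = 0 ✓
  X=0, Y=0, Z=0, W=1, V=0: formula gives 0, G = 0 ✓
  X=0, Y=0, Z=0, W=1, V=1: formula gives 0, G = 0 ✓
  … (the remaining 28 rows also agree.)
All 32 rows match — the expression computes G exactly.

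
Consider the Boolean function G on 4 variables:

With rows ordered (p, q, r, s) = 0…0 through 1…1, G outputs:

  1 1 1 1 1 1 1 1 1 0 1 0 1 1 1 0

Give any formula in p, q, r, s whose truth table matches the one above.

G(p, q, r, s) = (((((p · q') · r') · s) + (((p · q') · r) · s)) + (((p · q) · r) · s))'

G is 0 on only 3 rows — (1,0,0,1), (1,0,1,1), (1,1,1,1). Writing each as a minterm (p·¬q·¬r·s, p·¬q·r·s, p·q·r·s) and OR-ing them characterizes exactly where G=0, so G is the negation of that disjunction.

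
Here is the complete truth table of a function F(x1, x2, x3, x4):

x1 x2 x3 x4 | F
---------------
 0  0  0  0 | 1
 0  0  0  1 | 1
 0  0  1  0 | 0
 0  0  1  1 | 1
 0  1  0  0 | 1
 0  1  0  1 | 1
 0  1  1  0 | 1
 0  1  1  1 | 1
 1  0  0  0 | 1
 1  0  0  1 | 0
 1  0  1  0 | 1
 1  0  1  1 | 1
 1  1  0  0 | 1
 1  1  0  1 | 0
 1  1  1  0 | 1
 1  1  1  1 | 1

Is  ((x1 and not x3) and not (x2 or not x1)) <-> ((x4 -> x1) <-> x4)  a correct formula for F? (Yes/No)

Check the formula against F row by row:
  x1=0, x2=0, x3=0, x4=0: formula gives 1, F = 1 ✓
  x1=0, x2=0, x3=0, x4=1: formula gives 1, F = 1 ✓
  x1=0, x2=0, x3=1, x4=0: formula gives 1, but F = 0 ✗
A single disagreement suffices: at (0,0,1,0) they differ, so the formula does not compute F.

No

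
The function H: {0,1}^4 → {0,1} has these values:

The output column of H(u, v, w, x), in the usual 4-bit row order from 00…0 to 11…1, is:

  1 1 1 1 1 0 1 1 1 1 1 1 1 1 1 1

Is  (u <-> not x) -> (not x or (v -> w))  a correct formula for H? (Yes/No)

Yes

Evaluate (u <-> not x) -> (not x or (v -> w)) on each row and compare to H:
  u=0, v=0, w=0, x=0: formula gives 1, H = 1 ✓
  u=0, v=0, w=0, x=1: formula gives 1, H = 1 ✓
  u=0, v=0, w=1, x=0: formula gives 1, H = 1 ✓
  u=0, v=0, w=1, x=1: formula gives 1, H = 1 ✓
  …and likewise for the remaining 12 rows.
All 16 rows match — the expression computes H exactly.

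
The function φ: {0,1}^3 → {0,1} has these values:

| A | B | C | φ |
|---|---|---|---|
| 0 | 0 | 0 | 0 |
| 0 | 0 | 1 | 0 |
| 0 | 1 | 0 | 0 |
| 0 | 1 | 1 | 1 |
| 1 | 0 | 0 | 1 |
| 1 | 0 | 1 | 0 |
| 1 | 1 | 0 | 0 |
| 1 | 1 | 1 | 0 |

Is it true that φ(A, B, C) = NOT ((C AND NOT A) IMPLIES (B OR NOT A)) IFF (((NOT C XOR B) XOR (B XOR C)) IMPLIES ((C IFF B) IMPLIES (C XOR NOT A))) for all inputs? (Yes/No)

Yes

Test each input against both φ and the formula:
  A=0, B=0, C=0: formula gives 0, φ = 0 ✓
  A=0, B=0, C=1: formula gives 0, φ = 0 ✓
  A=0, B=1, C=0: formula gives 0, φ = 0 ✓
  A=0, B=1, C=1: formula gives 1, φ = 1 ✓
  A=1, B=0, C=0: formula gives 1, φ = 1 ✓
  …and likewise for the remaining 3 rows.
No disagreement on any input; they are logically equivalent.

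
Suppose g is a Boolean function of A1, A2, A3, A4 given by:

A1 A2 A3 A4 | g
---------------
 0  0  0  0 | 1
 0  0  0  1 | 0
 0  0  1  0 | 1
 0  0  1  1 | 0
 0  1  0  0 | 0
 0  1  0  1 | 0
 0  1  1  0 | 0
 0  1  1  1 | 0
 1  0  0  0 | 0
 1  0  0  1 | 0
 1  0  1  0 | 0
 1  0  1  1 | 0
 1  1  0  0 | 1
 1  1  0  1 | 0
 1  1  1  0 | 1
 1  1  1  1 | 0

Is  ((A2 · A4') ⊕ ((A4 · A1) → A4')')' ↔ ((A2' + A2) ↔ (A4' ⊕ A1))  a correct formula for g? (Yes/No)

Test each input against both g and the formula:
  A1=0, A2=0, A3=0, A4=0: formula gives 1, g = 1 ✓
  A1=0, A2=0, A3=0, A4=1: formula gives 0, g = 0 ✓
  A1=0, A2=0, A3=1, A4=0: formula gives 1, g = 1 ✓
  A1=0, A2=0, A3=1, A4=1: formula gives 0, g = 0 ✓
  … (the remaining 12 rows also agree.)
No disagreement on any input; they are logically equivalent.

Yes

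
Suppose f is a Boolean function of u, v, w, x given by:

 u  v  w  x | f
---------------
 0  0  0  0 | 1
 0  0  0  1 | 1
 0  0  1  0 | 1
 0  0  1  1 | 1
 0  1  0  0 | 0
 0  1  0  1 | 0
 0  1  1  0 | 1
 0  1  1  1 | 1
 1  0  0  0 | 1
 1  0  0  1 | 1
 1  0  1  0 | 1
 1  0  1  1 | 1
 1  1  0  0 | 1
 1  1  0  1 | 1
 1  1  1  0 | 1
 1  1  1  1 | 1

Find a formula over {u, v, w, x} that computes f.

f(u, v, w, x) = ~((((~u & v) & ~w) & ~x) | (((~u & v) & ~w) & x))

f is 0 on only 2 rows — (0,1,0,0), (0,1,0,1). Writing each as a minterm (¬u·v·¬w·¬x, ¬u·v·¬w·x) and OR-ing them characterizes exactly where f=0, so f is the negation of that disjunction.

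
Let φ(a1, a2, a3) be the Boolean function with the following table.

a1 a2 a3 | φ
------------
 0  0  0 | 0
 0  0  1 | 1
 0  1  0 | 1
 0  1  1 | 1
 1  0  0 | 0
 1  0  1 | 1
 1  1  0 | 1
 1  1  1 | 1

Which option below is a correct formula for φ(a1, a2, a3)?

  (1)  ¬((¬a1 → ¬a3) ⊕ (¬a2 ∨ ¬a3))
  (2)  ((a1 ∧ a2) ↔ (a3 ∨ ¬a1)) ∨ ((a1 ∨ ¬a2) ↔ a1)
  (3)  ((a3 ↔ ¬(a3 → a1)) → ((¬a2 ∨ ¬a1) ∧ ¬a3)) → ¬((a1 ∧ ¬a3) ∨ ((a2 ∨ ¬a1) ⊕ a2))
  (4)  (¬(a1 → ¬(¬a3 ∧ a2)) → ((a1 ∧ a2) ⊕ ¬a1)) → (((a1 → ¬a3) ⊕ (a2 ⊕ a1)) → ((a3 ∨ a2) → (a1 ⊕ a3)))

(1) fails at (0,0,0): the formula yields 1, φ is 0.
(2) fails at (0,0,1): the formula yields 0, φ is 1.
(4) fails at (0,0,0): the formula yields 1, φ is 0.
Only (3) survives; checking it on all 8 rows confirms it matches φ.

3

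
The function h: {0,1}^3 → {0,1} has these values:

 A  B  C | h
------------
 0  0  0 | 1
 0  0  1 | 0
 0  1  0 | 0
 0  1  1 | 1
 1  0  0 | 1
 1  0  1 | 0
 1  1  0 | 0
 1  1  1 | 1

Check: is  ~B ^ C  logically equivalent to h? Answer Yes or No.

Test each input against both h and the formula:
  A=0, B=0, C=0: formula gives 1, h = 1 ✓
  A=0, B=0, C=1: formula gives 0, h = 0 ✓
  A=0, B=1, C=0: formula gives 0, h = 0 ✓
  A=0, B=1, C=1: formula gives 1, h = 1 ✓
  A=1, B=0, C=0: formula gives 1, h = 1 ✓
  …and likewise for the remaining 3 rows.
Every row agrees, so the formula is equivalent.

Yes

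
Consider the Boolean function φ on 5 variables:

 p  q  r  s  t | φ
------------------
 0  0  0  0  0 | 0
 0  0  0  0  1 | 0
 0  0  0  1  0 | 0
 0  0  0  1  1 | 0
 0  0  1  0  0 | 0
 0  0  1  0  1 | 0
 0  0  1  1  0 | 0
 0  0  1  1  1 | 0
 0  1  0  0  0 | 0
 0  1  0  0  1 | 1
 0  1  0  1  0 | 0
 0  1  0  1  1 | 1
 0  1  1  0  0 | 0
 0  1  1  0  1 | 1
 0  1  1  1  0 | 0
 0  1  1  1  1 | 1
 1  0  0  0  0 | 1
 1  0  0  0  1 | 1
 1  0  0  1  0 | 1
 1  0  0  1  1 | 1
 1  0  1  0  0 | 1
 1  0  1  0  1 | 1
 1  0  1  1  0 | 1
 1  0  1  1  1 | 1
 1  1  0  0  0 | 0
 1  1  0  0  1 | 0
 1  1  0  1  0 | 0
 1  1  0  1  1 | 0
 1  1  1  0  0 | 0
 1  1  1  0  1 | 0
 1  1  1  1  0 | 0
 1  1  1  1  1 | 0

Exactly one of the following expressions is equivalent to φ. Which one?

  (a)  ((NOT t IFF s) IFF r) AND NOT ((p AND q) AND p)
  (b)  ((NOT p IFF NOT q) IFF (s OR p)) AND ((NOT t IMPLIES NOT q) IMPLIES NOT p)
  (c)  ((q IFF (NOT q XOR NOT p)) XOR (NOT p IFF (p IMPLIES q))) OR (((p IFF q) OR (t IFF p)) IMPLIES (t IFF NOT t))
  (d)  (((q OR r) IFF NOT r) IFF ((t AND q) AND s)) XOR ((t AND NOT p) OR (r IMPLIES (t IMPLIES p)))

c

(a) disagrees with φ on (0,0,0,0,0) (formula → 1, table → 0); rule it out.
(b) disagrees with φ on (0,0,0,1,0) (formula → 1, table → 0); rule it out.
(d) disagrees with φ on (0,1,0,0,0) (formula → 1, table → 0); rule it out.
That leaves (c). Evaluating it on every row reproduces the table of φ exactly.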